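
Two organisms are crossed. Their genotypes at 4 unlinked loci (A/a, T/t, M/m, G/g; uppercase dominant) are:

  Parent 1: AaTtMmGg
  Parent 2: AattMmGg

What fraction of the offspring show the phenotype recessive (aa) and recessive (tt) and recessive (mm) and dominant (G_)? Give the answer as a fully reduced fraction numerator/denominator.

AaTtMmGg gametes: ATMG×1, ATMg×1, ATmG×1, ATmg×1, AtMG×1, AtMg×1, AtmG×1, Atmg×1, aTMG×1, aTMg×1, aTmG×1, aTmg×1, atMG×1, atMg×1, atmG×1, atmg×1
AattMmGg gametes: AtMG×2, AtMg×2, AtmG×2, Atmg×2, atMG×2, atMg×2, atmG×2, atmg×2
AaTtMmGg×AattMmGg grid (16·16=256): AATtMMGG=2 AATtMMGg=4 AATtMMgg=2 AATtMmGG=4 AATtMmGg=8 AATtMmgg=4 AATtmmGG=2 AATtmmGg=4 AATtmmgg=2 AAttMMGG=2 AAttMMGg=4 AAttMMgg=2 AAttMmGG=4 AAttMmGg=8 AAttMmgg=4 AAttmmGG=2 AAttmmGg=4 AAttmmgg=2 AaTtMMGG=4 AaTtMMGg=8 AaTtMMgg=4 AaTtMmGG=8 AaTtMmGg=16 AaTtMmgg=8 AaTtmmGG=4 AaTtmmGg=8 AaTtmmgg=4 AattMMGG=4 AattMMGg=8 AattMMgg=4 AattMmGG=8 AattMmGg=16 AattMmgg=8 AattmmGG=4 AattmmGg=8 Aattmmgg=4 aaTtMMGG=2 aaTtMMGg=4 aaTtMMgg=2 aaTtMmGG=4 aaTtMmGg=8 aaTtMmgg=4 aaTtmmGG=2 aaTtmmGg=4 aaTtmmgg=2 aattMMGG=2 aattMMGg=4 aattMMgg=2 aattMmGG=4 aattMmGg=8 aattMmgg=4 aattmmGG=2 aattmmGg=4 aattmmgg=2
aa tt mm G_ hits 6/256; gcd=2; 6÷2/256÷2 = 3/128

P(aa tt mm G_) = 3/128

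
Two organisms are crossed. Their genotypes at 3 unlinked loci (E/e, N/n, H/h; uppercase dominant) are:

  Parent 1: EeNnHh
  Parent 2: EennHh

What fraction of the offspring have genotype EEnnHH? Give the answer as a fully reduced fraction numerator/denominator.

P(EEnnHH) = 1/32

EeNnHh gametes: ENH×1, ENh×1, EnH×1, Enh×1, eNH×1, eNh×1, enH×1, enh×1
EennHh gametes: EnH×2, Enh×2, enH×2, enh×2
EeNnHh×EennHh grid (8·8=64): EENnHH=2 EENnHh=4 EENnhh=2 EEnnHH=2 EEnnHh=4 EEnnhh=2 EeNnHH=4 EeNnHh=8 EeNnhh=4 EennHH=4 EennHh=8 Eennhh=4 eeNnHH=2 eeNnHh=4 eeNnhh=2 eennHH=2 eennHh=4 eennhh=2
EEnnHH hits 2/64; gcd=2; 2÷2/64÷2 = 1/32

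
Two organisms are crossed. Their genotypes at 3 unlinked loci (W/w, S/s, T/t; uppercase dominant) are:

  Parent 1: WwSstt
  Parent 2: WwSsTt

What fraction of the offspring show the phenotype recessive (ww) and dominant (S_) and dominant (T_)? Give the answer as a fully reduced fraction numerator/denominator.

P(ww S_ T_) = 3/32

WwSstt gametes: WSt×2, Wst×2, wSt×2, wst×2
WwSsTt gametes: WST×1, WSt×1, WsT×1, Wst×1, wST×1, wSt×1, wsT×1, wst×1
WwSstt×WwSsTt grid (8·8=64): WWSSTt=2 WWSStt=2 WWSsTt=4 WWSstt=4 WWssTt=2 WWsstt=2 WwSSTt=4 WwSStt=4 WwSsTt=8 WwSstt=8 WwssTt=4 Wwsstt=4 wwSSTt=2 wwSStt=2 wwSsTt=4 wwSstt=4 wwssTt=2 wwsstt=2
ww S_ T_ hits 6/64; gcd=2; 6÷2/64÷2 = 3/32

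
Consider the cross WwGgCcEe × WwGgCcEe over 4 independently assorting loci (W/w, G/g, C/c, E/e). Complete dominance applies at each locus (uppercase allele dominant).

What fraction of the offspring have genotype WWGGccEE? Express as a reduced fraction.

P(WWGGccEE) = 1/256

WwGgCcEe gametes: WGCE×1, WGCe×1, WGcE×1, WGce×1, WgCE×1, WgCe×1, WgcE×1, Wgce×1, wGCE×1, wGCe×1, wGcE×1, wGce×1, wgCE×1, wgCe×1, wgcE×1, wgce×1
WwGgCcEe gametes: WGCE×1, WGCe×1, WGcE×1, WGce×1, WgCE×1, WgCe×1, WgcE×1, Wgce×1, wGCE×1, wGCe×1, wGcE×1, wGce×1, wgCE×1, wgCe×1, wgcE×1, wgce×1
WwGgCcEe×WwGgCcEe grid (16·16=256): WWGGCCEE=1 WWGGCCEe=2 WWGGCCee=1 WWGGCcEE=2 WWGGCcEe=4 WWGGCcee=2 WWGGccEE=1 WWGGccEe=2 WWGGccee=1 WWGgCCEE=2 WWGgCCEe=4 WWGgCCee=2 WWGgCcEE=4 WWGgCcEe=8 WWGgCcee=4 WWGgccEE=2 WWGgccEe=4 WWGgccee=2 WWggCCEE=1 WWggCCEe=2 WWggCCee=1 WWggCcEE=2 WWggCcEe=4 WWggCcee=2 WWggccEE=1 WWggccEe=2 WWggccee=1 WwGGCCEE=2 WwGGCCEe=4 WwGGCCee=2 WwGGCcEE=4 WwGGCcEe=8 WwGGCcee=4 WwGGccEE=2 WwGGccEe=4 WwGGccee=2 WwGgCCEE=4 WwGgCCEe=8 WwGgCCee=4 WwGgCcEE=8 WwGgCcEe=16 WwGgCcee=8 WwGgccEE=4 WwGgccEe=8 WwGgccee=4 WwggCCEE=2 WwggCCEe=4 WwggCCee=2 WwggCcEE=4 WwggCcEe=8 WwggCcee=4 WwggccEE=2 WwggccEe=4 Wwggccee=2 wwGGCCEE=1 wwGGCCEe=2 wwGGCCee=1 wwGGCcEE=2 wwGGCcEe=4 wwGGCcee=2 wwGGccEE=1 wwGGccEe=2 wwGGccee=1 wwGgCCEE=2 wwGgCCEe=4 wwGgCCee=2 wwGgCcEE=4 wwGgCcEe=8 wwGgCcee=4 wwGgccEE=2 wwGgccEe=4 wwGgccee=2 wwggCCEE=1 wwggCCEe=2 wwggCCee=1 wwggCcEE=2 wwggCcEe=4 wwggCcee=2 wwggccEE=1 wwggccEe=2 wwggccee=1
WWGGccEE hits 1/256; gcd=1; 1÷1/256÷1 = 1/256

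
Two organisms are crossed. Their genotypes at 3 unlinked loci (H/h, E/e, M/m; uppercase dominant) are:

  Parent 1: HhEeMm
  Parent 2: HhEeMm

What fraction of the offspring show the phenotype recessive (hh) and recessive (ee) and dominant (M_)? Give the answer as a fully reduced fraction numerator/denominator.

P(hh ee M_) = 3/64

HhEeMm gametes: HEM×1, HEm×1, HeM×1, Hem×1, hEM×1, hEm×1, heM×1, hem×1
HhEeMm gametes: HEM×1, HEm×1, HeM×1, Hem×1, hEM×1, hEm×1, heM×1, hem×1
HhEeMm×HhEeMm grid (8·8=64): HHEEMM=1 HHEEMm=2 HHEEmm=1 HHEeMM=2 HHEeMm=4 HHEemm=2 HHeeMM=1 HHeeMm=2 HHeemm=1 HhEEMM=2 HhEEMm=4 HhEEmm=2 HhEeMM=4 HhEeMm=8 HhEemm=4 HheeMM=2 HheeMm=4 Hheemm=2 hhEEMM=1 hhEEMm=2 hhEEmm=1 hhEeMM=2 hhEeMm=4 hhEemm=2 hheeMM=1 hheeMm=2 hheemm=1
hh ee M_ hits 3/64; gcd=1; 3÷1/64÷1 = 3/64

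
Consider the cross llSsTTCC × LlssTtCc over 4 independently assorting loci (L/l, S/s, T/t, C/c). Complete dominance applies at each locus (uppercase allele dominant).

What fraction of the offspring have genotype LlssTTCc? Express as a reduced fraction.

P(LlssTTCc) = 1/16

llSsTTCC gametes: lSTC×8, lsTC×8
LlssTtCc gametes: LsTC×2, LsTc×2, LstC×2, Lstc×2, lsTC×2, lsTc×2, lstC×2, lstc×2
llSsTTCC×LlssTtCc grid (16·16=256): LlSsTTCC=16 LlSsTTCc=16 LlSsTtCC=16 LlSsTtCc=16 LlssTTCC=16 LlssTTCc=16 LlssTtCC=16 LlssTtCc=16 llSsTTCC=16 llSsTTCc=16 llSsTtCC=16 llSsTtCc=16 llssTTCC=16 llssTTCc=16 llssTtCC=16 llssTtCc=16
LlssTTCc hits 16/256; gcd=16; 16÷16/256÷16 = 1/16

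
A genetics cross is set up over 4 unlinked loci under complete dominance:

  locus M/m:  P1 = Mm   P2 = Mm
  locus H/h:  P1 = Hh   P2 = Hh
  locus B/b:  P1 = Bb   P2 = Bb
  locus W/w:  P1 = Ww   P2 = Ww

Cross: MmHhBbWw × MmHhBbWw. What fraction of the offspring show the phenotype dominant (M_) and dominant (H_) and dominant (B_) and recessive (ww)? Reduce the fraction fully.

MmHhBbWw gametes: MHBW×1, MHBw×1, MHbW×1, MHbw×1, MhBW×1, MhBw×1, MhbW×1, Mhbw×1, mHBW×1, mHBw×1, mHbW×1, mHbw×1, mhBW×1, mhBw×1, mhbW×1, mhbw×1
MmHhBbWw gametes: MHBW×1, MHBw×1, MHbW×1, MHbw×1, MhBW×1, MhBw×1, MhbW×1, Mhbw×1, mHBW×1, mHBw×1, mHbW×1, mHbw×1, mhBW×1, mhBw×1, mhbW×1, mhbw×1
MmHhBbWw×MmHhBbWw grid (16·16=256): MMHHBBWW=1 MMHHBBWw=2 MMHHBBww=1 MMHHBbWW=2 MMHHBbWw=4 MMHHBbww=2 MMHHbbWW=1 MMHHbbWw=2 MMHHbbww=1 MMHhBBWW=2 MMHhBBWw=4 MMHhBBww=2 MMHhBbWW=4 MMHhBbWw=8 MMHhBbww=4 MMHhbbWW=2 MMHhbbWw=4 MMHhbbww=2 MMhhBBWW=1 MMhhBBWw=2 MMhhBBww=1 MMhhBbWW=2 MMhhBbWw=4 MMhhBbww=2 MMhhbbWW=1 MMhhbbWw=2 MMhhbbww=1 MmHHBBWW=2 MmHHBBWw=4 MmHHBBww=2 MmHHBbWW=4 MmHHBbWw=8 MmHHBbww=4 MmHHbbWW=2 MmHHbbWw=4 MmHHbbww=2 MmHhBBWW=4 MmHhBBWw=8 MmHhBBww=4 MmHhBbWW=8 MmHhBbWw=16 MmHhBbww=8 MmHhbbWW=4 MmHhbbWw=8 MmHhbbww=4 MmhhBBWW=2 MmhhBBWw=4 MmhhBBww=2 MmhhBbWW=4 MmhhBbWw=8 MmhhBbww=4 MmhhbbWW=2 MmhhbbWw=4 Mmhhbbww=2 mmHHBBWW=1 mmHHBBWw=2 mmHHBBww=1 mmHHBbWW=2 mmHHBbWw=4 mmHHBbww=2 mmHHbbWW=1 mmHHbbWw=2 mmHHbbww=1 mmHhBBWW=2 mmHhBBWw=4 mmHhBBww=2 mmHhBbWW=4 mmHhBbWw=8 mmHhBbww=4 mmHhbbWW=2 mmHhbbWw=4 mmHhbbww=2 mmhhBBWW=1 mmhhBBWw=2 mmhhBBww=1 mmhhBbWW=2 mmhhBbWw=4 mmhhBbww=2 mmhhbbWW=1 mmhhbbWw=2 mmhhbbww=1
M_ H_ B_ ww hits 27/256; gcd=1; 27÷1/256÷1 = 27/256

P(M_ H_ B_ ww) = 27/256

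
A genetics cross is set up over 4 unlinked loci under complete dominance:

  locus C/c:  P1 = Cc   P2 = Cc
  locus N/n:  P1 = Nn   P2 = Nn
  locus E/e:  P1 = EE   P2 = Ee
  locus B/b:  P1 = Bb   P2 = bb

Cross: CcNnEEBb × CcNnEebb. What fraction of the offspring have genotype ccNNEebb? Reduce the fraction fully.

CcNnEEBb gametes: CNEB×2, CNEb×2, CnEB×2, CnEb×2, cNEB×2, cNEb×2, cnEB×2, cnEb×2
CcNnEebb gametes: CNEb×2, CNeb×2, CnEb×2, Cneb×2, cNEb×2, cNeb×2, cnEb×2, cneb×2
CcNnEEBb×CcNnEebb grid (16·16=256): CCNNEEBb=4 CCNNEEbb=4 CCNNEeBb=4 CCNNEebb=4 CCNnEEBb=8 CCNnEEbb=8 CCNnEeBb=8 CCNnEebb=8 CCnnEEBb=4 CCnnEEbb=4 CCnnEeBb=4 CCnnEebb=4 CcNNEEBb=8 CcNNEEbb=8 CcNNEeBb=8 CcNNEebb=8 CcNnEEBb=16 CcNnEEbb=16 CcNnEeBb=16 CcNnEebb=16 CcnnEEBb=8 CcnnEEbb=8 CcnnEeBb=8 CcnnEebb=8 ccNNEEBb=4 ccNNEEbb=4 ccNNEeBb=4 ccNNEebb=4 ccNnEEBb=8 ccNnEEbb=8 ccNnEeBb=8 ccNnEebb=8 ccnnEEBb=4 ccnnEEbb=4 ccnnEeBb=4 ccnnEebb=4
ccNNEebb hits 4/256; gcd=4; 4÷4/256÷4 = 1/64

P(ccNNEebb) = 1/64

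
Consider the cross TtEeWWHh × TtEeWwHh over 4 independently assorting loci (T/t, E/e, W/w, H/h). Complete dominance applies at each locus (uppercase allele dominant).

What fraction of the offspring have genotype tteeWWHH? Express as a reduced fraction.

TtEeWWHh gametes: TEWH×2, TEWh×2, TeWH×2, TeWh×2, tEWH×2, tEWh×2, teWH×2, teWh×2
TtEeWwHh gametes: TEWH×1, TEWh×1, TEwH×1, TEwh×1, TeWH×1, TeWh×1, TewH×1, Tewh×1, tEWH×1, tEWh×1, tEwH×1, tEwh×1, teWH×1, teWh×1, tewH×1, tewh×1
TtEeWWHh×TtEeWwHh grid (16·16=256): TTEEWWHH=2 TTEEWWHh=4 TTEEWWhh=2 TTEEWwHH=2 TTEEWwHh=4 TTEEWwhh=2 TTEeWWHH=4 TTEeWWHh=8 TTEeWWhh=4 TTEeWwHH=4 TTEeWwHh=8 TTEeWwhh=4 TTeeWWHH=2 TTeeWWHh=4 TTeeWWhh=2 TTeeWwHH=2 TTeeWwHh=4 TTeeWwhh=2 TtEEWWHH=4 TtEEWWHh=8 TtEEWWhh=4 TtEEWwHH=4 TtEEWwHh=8 TtEEWwhh=4 TtEeWWHH=8 TtEeWWHh=16 TtEeWWhh=8 TtEeWwHH=8 TtEeWwHh=16 TtEeWwhh=8 TteeWWHH=4 TteeWWHh=8 TteeWWhh=4 TteeWwHH=4 TteeWwHh=8 TteeWwhh=4 ttEEWWHH=2 ttEEWWHh=4 ttEEWWhh=2 ttEEWwHH=2 ttEEWwHh=4 ttEEWwhh=2 ttEeWWHH=4 ttEeWWHh=8 ttEeWWhh=4 ttEeWwHH=4 ttEeWwHh=8 ttEeWwhh=4 tteeWWHH=2 tteeWWHh=4 tteeWWhh=2 tteeWwHH=2 tteeWwHh=4 tteeWwhh=2
tteeWWHH hits 2/256; gcd=2; 2÷2/256÷2 = 1/128

P(tteeWWHH) = 1/128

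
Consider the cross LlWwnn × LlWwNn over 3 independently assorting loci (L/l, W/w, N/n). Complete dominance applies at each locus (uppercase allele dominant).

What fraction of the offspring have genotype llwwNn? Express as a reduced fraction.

LlWwnn gametes: LWn×2, Lwn×2, lWn×2, lwn×2
LlWwNn gametes: LWN×1, LWn×1, LwN×1, Lwn×1, lWN×1, lWn×1, lwN×1, lwn×1
LlWwnn×LlWwNn grid (8·8=64): LLWWNn=2 LLWWnn=2 LLWwNn=4 LLWwnn=4 LLwwNn=2 LLwwnn=2 LlWWNn=4 LlWWnn=4 LlWwNn=8 LlWwnn=8 LlwwNn=4 Llwwnn=4 llWWNn=2 llWWnn=2 llWwNn=4 llWwnn=4 llwwNn=2 llwwnn=2
llwwNn hits 2/64; gcd=2; 2÷2/64÷2 = 1/32

P(llwwNn) = 1/32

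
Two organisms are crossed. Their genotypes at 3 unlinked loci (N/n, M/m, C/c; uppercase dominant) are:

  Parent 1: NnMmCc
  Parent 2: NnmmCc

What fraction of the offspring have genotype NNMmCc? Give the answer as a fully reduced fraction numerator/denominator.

NnMmCc gametes: NMC×1, NMc×1, NmC×1, Nmc×1, nMC×1, nMc×1, nmC×1, nmc×1
NnmmCc gametes: NmC×2, Nmc×2, nmC×2, nmc×2
NnMmCc×NnmmCc grid (8·8=64): NNMmCC=2 NNMmCc=4 NNMmcc=2 NNmmCC=2 NNmmCc=4 NNmmcc=2 NnMmCC=4 NnMmCc=8 NnMmcc=4 NnmmCC=4 NnmmCc=8 Nnmmcc=4 nnMmCC=2 nnMmCc=4 nnMmcc=2 nnmmCC=2 nnmmCc=4 nnmmcc=2
NNMmCc hits 4/64; gcd=4; 4÷4/64÷4 = 1/16

P(NNMmCc) = 1/16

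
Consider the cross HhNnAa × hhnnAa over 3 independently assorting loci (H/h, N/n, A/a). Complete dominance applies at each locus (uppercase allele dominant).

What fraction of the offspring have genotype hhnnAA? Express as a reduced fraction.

HhNnAa gametes: HNA×1, HNa×1, HnA×1, Hna×1, hNA×1, hNa×1, hnA×1, hna×1
hhnnAa gametes: hnA×4, hna×4
HhNnAa×hhnnAa grid (8·8=64): HhNnAA=4 HhNnAa=8 HhNnaa=4 HhnnAA=4 HhnnAa=8 Hhnnaa=4 hhNnAA=4 hhNnAa=8 hhNnaa=4 hhnnAA=4 hhnnAa=8 hhnnaa=4
hhnnAA hits 4/64; gcd=4; 4÷4/64÷4 = 1/16

P(hhnnAA) = 1/16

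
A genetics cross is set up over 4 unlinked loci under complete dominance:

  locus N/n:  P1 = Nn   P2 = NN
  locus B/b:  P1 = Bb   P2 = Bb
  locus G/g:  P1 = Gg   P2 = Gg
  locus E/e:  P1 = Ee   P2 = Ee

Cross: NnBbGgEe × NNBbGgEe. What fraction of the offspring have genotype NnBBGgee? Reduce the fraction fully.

NnBbGgEe gametes: NBGE×1, NBGe×1, NBgE×1, NBge×1, NbGE×1, NbGe×1, NbgE×1, Nbge×1, nBGE×1, nBGe×1, nBgE×1, nBge×1, nbGE×1, nbGe×1, nbgE×1, nbge×1
NNBbGgEe gametes: NBGE×2, NBGe×2, NBgE×2, NBge×2, NbGE×2, NbGe×2, NbgE×2, Nbge×2
NnBbGgEe×NNBbGgEe grid (16·16=256): NNBBGGEE=2 NNBBGGEe=4 NNBBGGee=2 NNBBGgEE=4 NNBBGgEe=8 NNBBGgee=4 NNBBggEE=2 NNBBggEe=4 NNBBggee=2 NNBbGGEE=4 NNBbGGEe=8 NNBbGGee=4 NNBbGgEE=8 NNBbGgEe=16 NNBbGgee=8 NNBbggEE=4 NNBbggEe=8 NNBbggee=4 NNbbGGEE=2 NNbbGGEe=4 NNbbGGee=2 NNbbGgEE=4 NNbbGgEe=8 NNbbGgee=4 NNbbggEE=2 NNbbggEe=4 NNbbggee=2 NnBBGGEE=2 NnBBGGEe=4 NnBBGGee=2 NnBBGgEE=4 NnBBGgEe=8 NnBBGgee=4 NnBBggEE=2 NnBBggEe=4 NnBBggee=2 NnBbGGEE=4 NnBbGGEe=8 NnBbGGee=4 NnBbGgEE=8 NnBbGgEe=16 NnBbGgee=8 NnBbggEE=4 NnBbggEe=8 NnBbggee=4 NnbbGGEE=2 NnbbGGEe=4 NnbbGGee=2 NnbbGgEE=4 NnbbGgEe=8 NnbbGgee=4 NnbbggEE=2 NnbbggEe=4 Nnbbggee=2
NnBBGgee hits 4/256; gcd=4; 4÷4/256÷4 = 1/64

P(NnBBGgee) = 1/64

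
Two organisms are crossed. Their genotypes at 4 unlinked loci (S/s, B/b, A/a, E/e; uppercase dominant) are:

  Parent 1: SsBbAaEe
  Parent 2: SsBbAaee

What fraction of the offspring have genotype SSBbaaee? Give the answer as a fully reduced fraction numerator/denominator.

P(SSBbaaee) = 1/64

SsBbAaEe gametes: SBAE×1, SBAe×1, SBaE×1, SBae×1, SbAE×1, SbAe×1, SbaE×1, Sbae×1, sBAE×1, sBAe×1, sBaE×1, sBae×1, sbAE×1, sbAe×1, sbaE×1, sbae×1
SsBbAaee gametes: SBAe×2, SBae×2, SbAe×2, Sbae×2, sBAe×2, sBae×2, sbAe×2, sbae×2
SsBbAaEe×SsBbAaee grid (16·16=256): SSBBAAEe=2 SSBBAAee=2 SSBBAaEe=4 SSBBAaee=4 SSBBaaEe=2 SSBBaaee=2 SSBbAAEe=4 SSBbAAee=4 SSBbAaEe=8 SSBbAaee=8 SSBbaaEe=4 SSBbaaee=4 SSbbAAEe=2 SSbbAAee=2 SSbbAaEe=4 SSbbAaee=4 SSbbaaEe=2 SSbbaaee=2 SsBBAAEe=4 SsBBAAee=4 SsBBAaEe=8 SsBBAaee=8 SsBBaaEe=4 SsBBaaee=4 SsBbAAEe=8 SsBbAAee=8 SsBbAaEe=16 SsBbAaee=16 SsBbaaEe=8 SsBbaaee=8 SsbbAAEe=4 SsbbAAee=4 SsbbAaEe=8 SsbbAaee=8 SsbbaaEe=4 Ssbbaaee=4 ssBBAAEe=2 ssBBAAee=2 ssBBAaEe=4 ssBBAaee=4 ssBBaaEe=2 ssBBaaee=2 ssBbAAEe=4 ssBbAAee=4 ssBbAaEe=8 ssBbAaee=8 ssBbaaEe=4 ssBbaaee=4 ssbbAAEe=2 ssbbAAee=2 ssbbAaEe=4 ssbbAaee=4 ssbbaaEe=2 ssbbaaee=2
SSBbaaee hits 4/256; gcd=4; 4÷4/256÷4 = 1/64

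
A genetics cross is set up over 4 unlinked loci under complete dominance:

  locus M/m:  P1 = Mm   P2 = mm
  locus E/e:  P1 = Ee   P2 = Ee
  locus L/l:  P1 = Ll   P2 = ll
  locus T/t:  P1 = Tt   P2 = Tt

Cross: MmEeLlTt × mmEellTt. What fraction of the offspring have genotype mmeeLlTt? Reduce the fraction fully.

MmEeLlTt gametes: MELT×1, MELt×1, MElT×1, MElt×1, MeLT×1, MeLt×1, MelT×1, Melt×1, mELT×1, mELt×1, mElT×1, mElt×1, meLT×1, meLt×1, melT×1, melt×1
mmEellTt gametes: mElT×4, mElt×4, melT×4, melt×4
MmEeLlTt×mmEellTt grid (16·16=256): MmEELlTT=4 MmEELlTt=8 MmEELltt=4 MmEEllTT=4 MmEEllTt=8 MmEElltt=4 MmEeLlTT=8 MmEeLlTt=16 MmEeLltt=8 MmEellTT=8 MmEellTt=16 MmEelltt=8 MmeeLlTT=4 MmeeLlTt=8 MmeeLltt=4 MmeellTT=4 MmeellTt=8 Mmeelltt=4 mmEELlTT=4 mmEELlTt=8 mmEELltt=4 mmEEllTT=4 mmEEllTt=8 mmEElltt=4 mmEeLlTT=8 mmEeLlTt=16 mmEeLltt=8 mmEellTT=8 mmEellTt=16 mmEelltt=8 mmeeLlTT=4 mmeeLlTt=8 mmeeLltt=4 mmeellTT=4 mmeellTt=8 mmeelltt=4
mmeeLlTt hits 8/256; gcd=8; 8÷8/256÷8 = 1/32

P(mmeeLlTt) = 1/32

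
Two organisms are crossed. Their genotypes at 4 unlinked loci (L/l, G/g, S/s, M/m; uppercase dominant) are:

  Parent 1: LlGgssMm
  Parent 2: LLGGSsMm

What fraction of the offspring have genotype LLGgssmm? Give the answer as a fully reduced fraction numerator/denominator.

P(LLGgssmm) = 1/32

LlGgssMm gametes: LGsM×2, LGsm×2, LgsM×2, Lgsm×2, lGsM×2, lGsm×2, lgsM×2, lgsm×2
LLGGSsMm gametes: LGSM×4, LGSm×4, LGsM×4, LGsm×4
LlGgssMm×LLGGSsMm grid (16·16=256): LLGGSsMM=8 LLGGSsMm=16 LLGGSsmm=8 LLGGssMM=8 LLGGssMm=16 LLGGssmm=8 LLGgSsMM=8 LLGgSsMm=16 LLGgSsmm=8 LLGgssMM=8 LLGgssMm=16 LLGgssmm=8 LlGGSsMM=8 LlGGSsMm=16 LlGGSsmm=8 LlGGssMM=8 LlGGssMm=16 LlGGssmm=8 LlGgSsMM=8 LlGgSsMm=16 LlGgSsmm=8 LlGgssMM=8 LlGgssMm=16 LlGgssmm=8
LLGgssmm hits 8/256; gcd=8; 8÷8/256÷8 = 1/32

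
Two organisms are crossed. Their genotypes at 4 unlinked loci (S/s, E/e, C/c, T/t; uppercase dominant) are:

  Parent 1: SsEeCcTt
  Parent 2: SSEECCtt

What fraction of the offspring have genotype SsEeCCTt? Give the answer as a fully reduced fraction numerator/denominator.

SsEeCcTt gametes: SECT×1, SECt×1, SEcT×1, SEct×1, SeCT×1, SeCt×1, SecT×1, Sect×1, sECT×1, sECt×1, sEcT×1, sEct×1, seCT×1, seCt×1, secT×1, sect×1
SSEECCtt gametes: SECt×16
SsEeCcTt×SSEECCtt grid (16·16=256): SSEECCTt=16 SSEECCtt=16 SSEECcTt=16 SSEECctt=16 SSEeCCTt=16 SSEeCCtt=16 SSEeCcTt=16 SSEeCctt=16 SsEECCTt=16 SsEECCtt=16 SsEECcTt=16 SsEECctt=16 SsEeCCTt=16 SsEeCCtt=16 SsEeCcTt=16 SsEeCctt=16
SsEeCCTt hits 16/256; gcd=16; 16÷16/256÷16 = 1/16

P(SsEeCCTt) = 1/16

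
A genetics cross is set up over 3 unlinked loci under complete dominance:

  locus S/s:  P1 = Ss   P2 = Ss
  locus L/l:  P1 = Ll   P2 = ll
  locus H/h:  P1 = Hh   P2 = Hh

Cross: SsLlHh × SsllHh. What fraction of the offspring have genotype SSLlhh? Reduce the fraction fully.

P(SSLlhh) = 1/32

SsLlHh gametes: SLH×1, SLh×1, SlH×1, Slh×1, sLH×1, sLh×1, slH×1, slh×1
SsllHh gametes: SlH×2, Slh×2, slH×2, slh×2
SsLlHh×SsllHh grid (8·8=64): SSLlHH=2 SSLlHh=4 SSLlhh=2 SSllHH=2 SSllHh=4 SSllhh=2 SsLlHH=4 SsLlHh=8 SsLlhh=4 SsllHH=4 SsllHh=8 Ssllhh=4 ssLlHH=2 ssLlHh=4 ssLlhh=2 ssllHH=2 ssllHh=4 ssllhh=2
SSLlhh hits 2/64; gcd=2; 2÷2/64÷2 = 1/32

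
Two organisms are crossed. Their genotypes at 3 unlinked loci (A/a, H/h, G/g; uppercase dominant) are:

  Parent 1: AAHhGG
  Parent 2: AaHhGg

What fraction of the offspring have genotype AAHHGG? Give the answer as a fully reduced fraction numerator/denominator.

AAHhGG gametes: AHG×4, AhG×4
AaHhGg gametes: AHG×1, AHg×1, AhG×1, Ahg×1, aHG×1, aHg×1, ahG×1, ahg×1
AAHhGG×AaHhGg grid (8·8=64): AAHHGG=4 AAHHGg=4 AAHhGG=8 AAHhGg=8 AAhhGG=4 AAhhGg=4 AaHHGG=4 AaHHGg=4 AaHhGG=8 AaHhGg=8 AahhGG=4 AahhGg=4
AAHHGG hits 4/64; gcd=4; 4÷4/64÷4 = 1/16

P(AAHHGG) = 1/16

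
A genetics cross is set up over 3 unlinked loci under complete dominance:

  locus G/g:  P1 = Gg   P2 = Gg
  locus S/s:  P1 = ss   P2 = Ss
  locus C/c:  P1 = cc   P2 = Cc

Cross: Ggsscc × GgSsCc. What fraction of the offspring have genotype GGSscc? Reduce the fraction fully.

P(GGSscc) = 1/16

Ggsscc gametes: Gsc×4, gsc×4
GgSsCc gametes: GSC×1, GSc×1, GsC×1, Gsc×1, gSC×1, gSc×1, gsC×1, gsc×1
Ggsscc×GgSsCc grid (8·8=64): GGSsCc=4 GGSscc=4 GGssCc=4 GGsscc=4 GgSsCc=8 GgSscc=8 GgssCc=8 Ggsscc=8 ggSsCc=4 ggSscc=4 ggssCc=4 ggsscc=4
GGSscc hits 4/64; gcd=4; 4÷4/64÷4 = 1/16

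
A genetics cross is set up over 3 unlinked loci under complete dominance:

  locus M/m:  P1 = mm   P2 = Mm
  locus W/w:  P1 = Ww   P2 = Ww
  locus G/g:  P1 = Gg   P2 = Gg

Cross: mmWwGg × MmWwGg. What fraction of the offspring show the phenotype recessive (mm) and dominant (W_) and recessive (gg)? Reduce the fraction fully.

mmWwGg gametes: mWG×2, mWg×2, mwG×2, mwg×2
MmWwGg gametes: MWG×1, MWg×1, MwG×1, Mwg×1, mWG×1, mWg×1, mwG×1, mwg×1
mmWwGg×MmWwGg grid (8·8=64): MmWWGG=2 MmWWGg=4 MmWWgg=2 MmWwGG=4 MmWwGg=8 MmWwgg=4 MmwwGG=2 MmwwGg=4 Mmwwgg=2 mmWWGG=2 mmWWGg=4 mmWWgg=2 mmWwGG=4 mmWwGg=8 mmWwgg=4 mmwwGG=2 mmwwGg=4 mmwwgg=2
mm W_ gg hits 6/64; gcd=2; 6÷2/64÷2 = 3/32

P(mm W_ gg) = 3/32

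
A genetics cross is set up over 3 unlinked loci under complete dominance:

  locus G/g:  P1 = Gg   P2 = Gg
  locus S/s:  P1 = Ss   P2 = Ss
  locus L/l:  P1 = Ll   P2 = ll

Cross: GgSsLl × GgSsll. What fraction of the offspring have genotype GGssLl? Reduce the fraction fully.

GgSsLl gametes: GSL×1, GSl×1, GsL×1, Gsl×1, gSL×1, gSl×1, gsL×1, gsl×1
GgSsll gametes: GSl×2, Gsl×2, gSl×2, gsl×2
GgSsLl×GgSsll grid (8·8=64): GGSSLl=2 GGSSll=2 GGSsLl=4 GGSsll=4 GGssLl=2 GGssll=2 GgSSLl=4 GgSSll=4 GgSsLl=8 GgSsll=8 GgssLl=4 Ggssll=4 ggSSLl=2 ggSSll=2 ggSsLl=4 ggSsll=4 ggssLl=2 ggssll=2
GGssLl hits 2/64; gcd=2; 2÷2/64÷2 = 1/32

P(GGssLl) = 1/32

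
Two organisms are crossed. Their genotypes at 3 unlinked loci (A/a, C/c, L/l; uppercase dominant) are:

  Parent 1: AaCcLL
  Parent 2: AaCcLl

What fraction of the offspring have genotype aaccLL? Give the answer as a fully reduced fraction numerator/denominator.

AaCcLL gametes: ACL×2, AcL×2, aCL×2, acL×2
AaCcLl gametes: ACL×1, ACl×1, AcL×1, Acl×1, aCL×1, aCl×1, acL×1, acl×1
AaCcLL×AaCcLl grid (8·8=64): AACCLL=2 AACCLl=2 AACcLL=4 AACcLl=4 AAccLL=2 AAccLl=2 AaCCLL=4 AaCCLl=4 AaCcLL=8 AaCcLl=8 AaccLL=4 AaccLl=4 aaCCLL=2 aaCCLl=2 aaCcLL=4 aaCcLl=4 aaccLL=2 aaccLl=2
aaccLL hits 2/64; gcd=2; 2÷2/64÷2 = 1/32

P(aaccLL) = 1/32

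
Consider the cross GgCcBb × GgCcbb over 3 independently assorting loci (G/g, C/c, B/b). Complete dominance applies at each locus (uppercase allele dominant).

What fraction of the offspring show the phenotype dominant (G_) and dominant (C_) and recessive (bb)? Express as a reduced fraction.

P(G_ C_ bb) = 9/32

GgCcBb gametes: GCB×1, GCb×1, GcB×1, Gcb×1, gCB×1, gCb×1, gcB×1, gcb×1
GgCcbb gametes: GCb×2, Gcb×2, gCb×2, gcb×2
GgCcBb×GgCcbb grid (8·8=64): GGCCBb=2 GGCCbb=2 GGCcBb=4 GGCcbb=4 GGccBb=2 GGccbb=2 GgCCBb=4 GgCCbb=4 GgCcBb=8 GgCcbb=8 GgccBb=4 Ggccbb=4 ggCCBb=2 ggCCbb=2 ggCcBb=4 ggCcbb=4 ggccBb=2 ggccbb=2
G_ C_ bb hits 18/64; gcd=2; 18÷2/64÷2 = 9/32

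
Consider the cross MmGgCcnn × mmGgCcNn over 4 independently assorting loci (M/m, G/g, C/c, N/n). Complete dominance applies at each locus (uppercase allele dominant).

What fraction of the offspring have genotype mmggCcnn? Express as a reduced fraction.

P(mmggCcnn) = 1/32

MmGgCcnn gametes: MGCn×2, MGcn×2, MgCn×2, Mgcn×2, mGCn×2, mGcn×2, mgCn×2, mgcn×2
mmGgCcNn gametes: mGCN×2, mGCn×2, mGcN×2, mGcn×2, mgCN×2, mgCn×2, mgcN×2, mgcn×2
MmGgCcnn×mmGgCcNn grid (16·16=256): MmGGCCNn=4 MmGGCCnn=4 MmGGCcNn=8 MmGGCcnn=8 MmGGccNn=4 MmGGccnn=4 MmGgCCNn=8 MmGgCCnn=8 MmGgCcNn=16 MmGgCcnn=16 MmGgccNn=8 MmGgccnn=8 MmggCCNn=4 MmggCCnn=4 MmggCcNn=8 MmggCcnn=8 MmggccNn=4 Mmggccnn=4 mmGGCCNn=4 mmGGCCnn=4 mmGGCcNn=8 mmGGCcnn=8 mmGGccNn=4 mmGGccnn=4 mmGgCCNn=8 mmGgCCnn=8 mmGgCcNn=16 mmGgCcnn=16 mmGgccNn=8 mmGgccnn=8 mmggCCNn=4 mmggCCnn=4 mmggCcNn=8 mmggCcnn=8 mmggccNn=4 mmggccnn=4
mmggCcnn hits 8/256; gcd=8; 8÷8/256÷8 = 1/32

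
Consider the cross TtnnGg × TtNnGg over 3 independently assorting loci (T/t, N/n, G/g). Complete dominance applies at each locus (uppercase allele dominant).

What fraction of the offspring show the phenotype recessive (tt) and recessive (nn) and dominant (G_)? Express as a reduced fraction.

P(tt nn G_) = 3/32

TtnnGg gametes: TnG×2, Tng×2, tnG×2, tng×2
TtNnGg gametes: TNG×1, TNg×1, TnG×1, Tng×1, tNG×1, tNg×1, tnG×1, tng×1
TtnnGg×TtNnGg grid (8·8=64): TTNnGG=2 TTNnGg=4 TTNngg=2 TTnnGG=2 TTnnGg=4 TTnngg=2 TtNnGG=4 TtNnGg=8 TtNngg=4 TtnnGG=4 TtnnGg=8 Ttnngg=4 ttNnGG=2 ttNnGg=4 ttNngg=2 ttnnGG=2 ttnnGg=4 ttnngg=2
tt nn G_ hits 6/64; gcd=2; 6÷2/64÷2 = 3/32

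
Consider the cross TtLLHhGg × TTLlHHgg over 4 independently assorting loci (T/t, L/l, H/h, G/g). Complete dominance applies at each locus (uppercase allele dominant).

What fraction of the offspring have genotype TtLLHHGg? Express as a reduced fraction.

P(TtLLHHGg) = 1/16

TtLLHhGg gametes: TLHG×2, TLHg×2, TLhG×2, TLhg×2, tLHG×2, tLHg×2, tLhG×2, tLhg×2
TTLlHHgg gametes: TLHg×8, TlHg×8
TtLLHhGg×TTLlHHgg grid (16·16=256): TTLLHHGg=16 TTLLHHgg=16 TTLLHhGg=16 TTLLHhgg=16 TTLlHHGg=16 TTLlHHgg=16 TTLlHhGg=16 TTLlHhgg=16 TtLLHHGg=16 TtLLHHgg=16 TtLLHhGg=16 TtLLHhgg=16 TtLlHHGg=16 TtLlHHgg=16 TtLlHhGg=16 TtLlHhgg=16
TtLLHHGg hits 16/256; gcd=16; 16÷16/256÷16 = 1/16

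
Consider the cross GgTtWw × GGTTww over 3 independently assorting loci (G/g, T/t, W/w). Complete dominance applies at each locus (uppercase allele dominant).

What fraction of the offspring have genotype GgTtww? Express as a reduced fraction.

P(GgTtww) = 1/8

GgTtWw gametes: GTW×1, GTw×1, GtW×1, Gtw×1, gTW×1, gTw×1, gtW×1, gtw×1
GGTTww gametes: GTw×8
GgTtWw×GGTTww grid (8·8=64): GGTTWw=8 GGTTww=8 GGTtWw=8 GGTtww=8 GgTTWw=8 GgTTww=8 GgTtWw=8 GgTtww=8
GgTtww hits 8/64; gcd=8; 8÷8/64÷8 = 1/8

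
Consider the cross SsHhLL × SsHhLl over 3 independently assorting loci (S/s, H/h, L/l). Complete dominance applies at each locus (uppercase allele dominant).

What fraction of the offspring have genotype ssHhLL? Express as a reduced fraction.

P(ssHhLL) = 1/16

SsHhLL gametes: SHL×2, ShL×2, sHL×2, shL×2
SsHhLl gametes: SHL×1, SHl×1, ShL×1, Shl×1, sHL×1, sHl×1, shL×1, shl×1
SsHhLL×SsHhLl grid (8·8=64): SSHHLL=2 SSHHLl=2 SSHhLL=4 SSHhLl=4 SShhLL=2 SShhLl=2 SsHHLL=4 SsHHLl=4 SsHhLL=8 SsHhLl=8 SshhLL=4 SshhLl=4 ssHHLL=2 ssHHLl=2 ssHhLL=4 ssHhLl=4 sshhLL=2 sshhLl=2
ssHhLL hits 4/64; gcd=4; 4÷4/64÷4 = 1/16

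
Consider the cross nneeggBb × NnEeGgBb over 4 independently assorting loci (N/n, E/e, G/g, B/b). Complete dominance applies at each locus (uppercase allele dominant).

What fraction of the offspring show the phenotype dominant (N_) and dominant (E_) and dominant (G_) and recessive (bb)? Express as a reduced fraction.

nneeggBb gametes: negB×8, negb×8
NnEeGgBb gametes: NEGB×1, NEGb×1, NEgB×1, NEgb×1, NeGB×1, NeGb×1, NegB×1, Negb×1, nEGB×1, nEGb×1, nEgB×1, nEgb×1, neGB×1, neGb×1, negB×1, negb×1
nneeggBb×NnEeGgBb grid (16·16=256): NnEeGgBB=8 NnEeGgBb=16 NnEeGgbb=8 NnEeggBB=8 NnEeggBb=16 NnEeggbb=8 NneeGgBB=8 NneeGgBb=16 NneeGgbb=8 NneeggBB=8 NneeggBb=16 Nneeggbb=8 nnEeGgBB=8 nnEeGgBb=16 nnEeGgbb=8 nnEeggBB=8 nnEeggBb=16 nnEeggbb=8 nneeGgBB=8 nneeGgBb=16 nneeGgbb=8 nneeggBB=8 nneeggBb=16 nneeggbb=8
N_ E_ G_ bb hits 8/256; gcd=8; 8÷8/256÷8 = 1/32

P(N_ E_ G_ bb) = 1/32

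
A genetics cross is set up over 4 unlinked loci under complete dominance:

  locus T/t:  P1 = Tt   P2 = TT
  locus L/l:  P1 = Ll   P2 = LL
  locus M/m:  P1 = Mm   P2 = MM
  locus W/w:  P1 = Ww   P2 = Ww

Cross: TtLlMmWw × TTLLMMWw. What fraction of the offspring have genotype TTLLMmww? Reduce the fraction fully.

P(TTLLMmww) = 1/32

TtLlMmWw gametes: TLMW×1, TLMw×1, TLmW×1, TLmw×1, TlMW×1, TlMw×1, TlmW×1, Tlmw×1, tLMW×1, tLMw×1, tLmW×1, tLmw×1, tlMW×1, tlMw×1, tlmW×1, tlmw×1
TTLLMMWw gametes: TLMW×8, TLMw×8
TtLlMmWw×TTLLMMWw grid (16·16=256): TTLLMMWW=8 TTLLMMWw=16 TTLLMMww=8 TTLLMmWW=8 TTLLMmWw=16 TTLLMmww=8 TTLlMMWW=8 TTLlMMWw=16 TTLlMMww=8 TTLlMmWW=8 TTLlMmWw=16 TTLlMmww=8 TtLLMMWW=8 TtLLMMWw=16 TtLLMMww=8 TtLLMmWW=8 TtLLMmWw=16 TtLLMmww=8 TtLlMMWW=8 TtLlMMWw=16 TtLlMMww=8 TtLlMmWW=8 TtLlMmWw=16 TtLlMmww=8
TTLLMmww hits 8/256; gcd=8; 8÷8/256÷8 = 1/32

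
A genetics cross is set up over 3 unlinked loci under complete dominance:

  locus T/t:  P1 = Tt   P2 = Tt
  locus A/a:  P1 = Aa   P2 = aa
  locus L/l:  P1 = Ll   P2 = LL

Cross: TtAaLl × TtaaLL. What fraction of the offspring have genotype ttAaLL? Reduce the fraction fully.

P(ttAaLL) = 1/16

TtAaLl gametes: TAL×1, TAl×1, TaL×1, Tal×1, tAL×1, tAl×1, taL×1, tal×1
TtaaLL gametes: TaL×4, taL×4
TtAaLl×TtaaLL grid (8·8=64): TTAaLL=4 TTAaLl=4 TTaaLL=4 TTaaLl=4 TtAaLL=8 TtAaLl=8 TtaaLL=8 TtaaLl=8 ttAaLL=4 ttAaLl=4 ttaaLL=4 ttaaLl=4
ttAaLL hits 4/64; gcd=4; 4÷4/64÷4 = 1/16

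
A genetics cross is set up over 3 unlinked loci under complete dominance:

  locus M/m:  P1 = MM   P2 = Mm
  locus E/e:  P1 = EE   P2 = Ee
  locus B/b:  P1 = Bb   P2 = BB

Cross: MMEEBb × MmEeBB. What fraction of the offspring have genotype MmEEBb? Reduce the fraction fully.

MMEEBb gametes: MEB×4, MEb×4
MmEeBB gametes: MEB×2, MeB×2, mEB×2, meB×2
MMEEBb×MmEeBB grid (8·8=64): MMEEBB=8 MMEEBb=8 MMEeBB=8 MMEeBb=8 MmEEBB=8 MmEEBb=8 MmEeBB=8 MmEeBb=8
MmEEBb hits 8/64; gcd=8; 8÷8/64÷8 = 1/8

P(MmEEBb) = 1/8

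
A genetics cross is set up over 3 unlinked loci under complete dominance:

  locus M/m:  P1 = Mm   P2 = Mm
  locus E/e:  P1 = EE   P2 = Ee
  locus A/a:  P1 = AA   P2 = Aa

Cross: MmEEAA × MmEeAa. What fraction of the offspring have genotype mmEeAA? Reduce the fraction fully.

MmEEAA gametes: MEA×4, mEA×4
MmEeAa gametes: MEA×1, MEa×1, MeA×1, Mea×1, mEA×1, mEa×1, meA×1, mea×1
MmEEAA×MmEeAa grid (8·8=64): MMEEAA=4 MMEEAa=4 MMEeAA=4 MMEeAa=4 MmEEAA=8 MmEEAa=8 MmEeAA=8 MmEeAa=8 mmEEAA=4 mmEEAa=4 mmEeAA=4 mmEeAa=4
mmEeAA hits 4/64; gcd=4; 4÷4/64÷4 = 1/16

P(mmEeAA) = 1/16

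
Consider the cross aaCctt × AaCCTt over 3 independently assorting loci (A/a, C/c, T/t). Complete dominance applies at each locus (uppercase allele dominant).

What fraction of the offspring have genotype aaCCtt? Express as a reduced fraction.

aaCctt gametes: aCt×4, act×4
AaCCTt gametes: ACT×2, ACt×2, aCT×2, aCt×2
aaCctt×AaCCTt grid (8·8=64): AaCCTt=8 AaCCtt=8 AaCcTt=8 AaCctt=8 aaCCTt=8 aaCCtt=8 aaCcTt=8 aaCctt=8
aaCCtt hits 8/64; gcd=8; 8÷8/64÷8 = 1/8

P(aaCCtt) = 1/8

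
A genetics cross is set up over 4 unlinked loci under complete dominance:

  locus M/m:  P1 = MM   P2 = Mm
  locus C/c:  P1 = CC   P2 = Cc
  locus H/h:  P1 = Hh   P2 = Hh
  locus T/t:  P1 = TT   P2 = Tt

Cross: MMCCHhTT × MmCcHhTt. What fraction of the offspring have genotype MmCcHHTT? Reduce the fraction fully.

P(MmCcHHTT) = 1/32

MMCCHhTT gametes: MCHT×8, MChT×8
MmCcHhTt gametes: MCHT×1, MCHt×1, MChT×1, MCht×1, McHT×1, McHt×1, MchT×1, Mcht×1, mCHT×1, mCHt×1, mChT×1, mCht×1, mcHT×1, mcHt×1, mchT×1, mcht×1
MMCCHhTT×MmCcHhTt grid (16·16=256): MMCCHHTT=8 MMCCHHTt=8 MMCCHhTT=16 MMCCHhTt=16 MMCChhTT=8 MMCChhTt=8 MMCcHHTT=8 MMCcHHTt=8 MMCcHhTT=16 MMCcHhTt=16 MMCchhTT=8 MMCchhTt=8 MmCCHHTT=8 MmCCHHTt=8 MmCCHhTT=16 MmCCHhTt=16 MmCChhTT=8 MmCChhTt=8 MmCcHHTT=8 MmCcHHTt=8 MmCcHhTT=16 MmCcHhTt=16 MmCchhTT=8 MmCchhTt=8
MmCcHHTT hits 8/256; gcd=8; 8÷8/256÷8 = 1/32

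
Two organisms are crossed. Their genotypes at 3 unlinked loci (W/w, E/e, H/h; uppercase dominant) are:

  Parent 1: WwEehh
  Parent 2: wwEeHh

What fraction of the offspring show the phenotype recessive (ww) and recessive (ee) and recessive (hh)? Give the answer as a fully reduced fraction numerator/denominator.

P(ww ee hh) = 1/16

WwEehh gametes: WEh×2, Weh×2, wEh×2, weh×2
wwEeHh gametes: wEH×2, wEh×2, weH×2, weh×2
WwEehh×wwEeHh grid (8·8=64): WwEEHh=4 WwEEhh=4 WwEeHh=8 WwEehh=8 WweeHh=4 Wweehh=4 wwEEHh=4 wwEEhh=4 wwEeHh=8 wwEehh=8 wweeHh=4 wweehh=4
ww ee hh hits 4/64; gcd=4; 4÷4/64÷4 = 1/16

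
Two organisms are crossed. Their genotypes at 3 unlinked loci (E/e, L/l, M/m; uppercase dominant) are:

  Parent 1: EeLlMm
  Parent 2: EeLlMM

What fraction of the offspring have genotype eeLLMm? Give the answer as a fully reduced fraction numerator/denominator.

EeLlMm gametes: ELM×1, ELm×1, ElM×1, Elm×1, eLM×1, eLm×1, elM×1, elm×1
EeLlMM gametes: ELM×2, ElM×2, eLM×2, elM×2
EeLlMm×EeLlMM grid (8·8=64): EELLMM=2 EELLMm=2 EELlMM=4 EELlMm=4 EEllMM=2 EEllMm=2 EeLLMM=4 EeLLMm=4 EeLlMM=8 EeLlMm=8 EellMM=4 EellMm=4 eeLLMM=2 eeLLMm=2 eeLlMM=4 eeLlMm=4 eellMM=2 eellMm=2
eeLLMm hits 2/64; gcd=2; 2÷2/64÷2 = 1/32

P(eeLLMm) = 1/32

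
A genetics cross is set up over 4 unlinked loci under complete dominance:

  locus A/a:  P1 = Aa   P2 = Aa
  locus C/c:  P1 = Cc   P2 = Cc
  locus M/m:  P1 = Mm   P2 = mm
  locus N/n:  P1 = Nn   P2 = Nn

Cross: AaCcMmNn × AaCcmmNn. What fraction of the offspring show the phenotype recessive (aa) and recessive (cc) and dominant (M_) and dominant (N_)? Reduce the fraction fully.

P(aa cc M_ N_) = 3/128

AaCcMmNn gametes: ACMN×1, ACMn×1, ACmN×1, ACmn×1, AcMN×1, AcMn×1, AcmN×1, Acmn×1, aCMN×1, aCMn×1, aCmN×1, aCmn×1, acMN×1, acMn×1, acmN×1, acmn×1
AaCcmmNn gametes: ACmN×2, ACmn×2, AcmN×2, Acmn×2, aCmN×2, aCmn×2, acmN×2, acmn×2
AaCcMmNn×AaCcmmNn grid (16·16=256): AACCMmNN=2 AACCMmNn=4 AACCMmnn=2 AACCmmNN=2 AACCmmNn=4 AACCmmnn=2 AACcMmNN=4 AACcMmNn=8 AACcMmnn=4 AACcmmNN=4 AACcmmNn=8 AACcmmnn=4 AAccMmNN=2 AAccMmNn=4 AAccMmnn=2 AAccmmNN=2 AAccmmNn=4 AAccmmnn=2 AaCCMmNN=4 AaCCMmNn=8 AaCCMmnn=4 AaCCmmNN=4 AaCCmmNn=8 AaCCmmnn=4 AaCcMmNN=8 AaCcMmNn=16 AaCcMmnn=8 AaCcmmNN=8 AaCcmmNn=16 AaCcmmnn=8 AaccMmNN=4 AaccMmNn=8 AaccMmnn=4 AaccmmNN=4 AaccmmNn=8 Aaccmmnn=4 aaCCMmNN=2 aaCCMmNn=4 aaCCMmnn=2 aaCCmmNN=2 aaCCmmNn=4 aaCCmmnn=2 aaCcMmNN=4 aaCcMmNn=8 aaCcMmnn=4 aaCcmmNN=4 aaCcmmNn=8 aaCcmmnn=4 aaccMmNN=2 aaccMmNn=4 aaccMmnn=2 aaccmmNN=2 aaccmmNn=4 aaccmmnn=2
aa cc M_ N_ hits 6/256; gcd=2; 6÷2/256÷2 = 3/128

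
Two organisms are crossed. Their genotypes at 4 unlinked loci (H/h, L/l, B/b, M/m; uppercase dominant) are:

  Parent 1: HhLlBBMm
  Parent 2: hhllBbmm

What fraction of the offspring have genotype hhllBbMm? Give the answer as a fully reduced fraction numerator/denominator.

P(hhllBbMm) = 1/16

HhLlBBMm gametes: HLBM×2, HLBm×2, HlBM×2, HlBm×2, hLBM×2, hLBm×2, hlBM×2, hlBm×2
hhllBbmm gametes: hlBm×8, hlbm×8
HhLlBBMm×hhllBbmm grid (16·16=256): HhLlBBMm=16 HhLlBBmm=16 HhLlBbMm=16 HhLlBbmm=16 HhllBBMm=16 HhllBBmm=16 HhllBbMm=16 HhllBbmm=16 hhLlBBMm=16 hhLlBBmm=16 hhLlBbMm=16 hhLlBbmm=16 hhllBBMm=16 hhllBBmm=16 hhllBbMm=16 hhllBbmm=16
hhllBbMm hits 16/256; gcd=16; 16÷16/256÷16 = 1/16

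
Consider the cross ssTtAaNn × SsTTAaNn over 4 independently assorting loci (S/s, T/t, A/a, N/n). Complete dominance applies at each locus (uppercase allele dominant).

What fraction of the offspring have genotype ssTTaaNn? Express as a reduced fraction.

ssTtAaNn gametes: sTAN×2, sTAn×2, sTaN×2, sTan×2, stAN×2, stAn×2, staN×2, stan×2
SsTTAaNn gametes: STAN×2, STAn×2, STaN×2, STan×2, sTAN×2, sTAn×2, sTaN×2, sTan×2
ssTtAaNn×SsTTAaNn grid (16·16=256): SsTTAANN=4 SsTTAANn=8 SsTTAAnn=4 SsTTAaNN=8 SsTTAaNn=16 SsTTAann=8 SsTTaaNN=4 SsTTaaNn=8 SsTTaann=4 SsTtAANN=4 SsTtAANn=8 SsTtAAnn=4 SsTtAaNN=8 SsTtAaNn=16 SsTtAann=8 SsTtaaNN=4 SsTtaaNn=8 SsTtaann=4 ssTTAANN=4 ssTTAANn=8 ssTTAAnn=4 ssTTAaNN=8 ssTTAaNn=16 ssTTAann=8 ssTTaaNN=4 ssTTaaNn=8 ssTTaann=4 ssTtAANN=4 ssTtAANn=8 ssTtAAnn=4 ssTtAaNN=8 ssTtAaNn=16 ssTtAann=8 ssTtaaNN=4 ssTtaaNn=8 ssTtaann=4
ssTTaaNn hits 8/256; gcd=8; 8÷8/256÷8 = 1/32

P(ssTTaaNn) = 1/32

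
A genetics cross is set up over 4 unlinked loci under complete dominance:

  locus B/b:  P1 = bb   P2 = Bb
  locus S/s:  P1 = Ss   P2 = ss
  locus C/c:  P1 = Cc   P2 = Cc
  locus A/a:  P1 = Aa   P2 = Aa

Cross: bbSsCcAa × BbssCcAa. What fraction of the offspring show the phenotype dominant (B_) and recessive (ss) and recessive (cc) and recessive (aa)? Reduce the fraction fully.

P(B_ ss cc aa) = 1/64

bbSsCcAa gametes: bSCA×2, bSCa×2, bScA×2, bSca×2, bsCA×2, bsCa×2, bscA×2, bsca×2
BbssCcAa gametes: BsCA×2, BsCa×2, BscA×2, Bsca×2, bsCA×2, bsCa×2, bscA×2, bsca×2
bbSsCcAa×BbssCcAa grid (16·16=256): BbSsCCAA=4 BbSsCCAa=8 BbSsCCaa=4 BbSsCcAA=8 BbSsCcAa=16 BbSsCcaa=8 BbSsccAA=4 BbSsccAa=8 BbSsccaa=4 BbssCCAA=4 BbssCCAa=8 BbssCCaa=4 BbssCcAA=8 BbssCcAa=16 BbssCcaa=8 BbssccAA=4 BbssccAa=8 Bbssccaa=4 bbSsCCAA=4 bbSsCCAa=8 bbSsCCaa=4 bbSsCcAA=8 bbSsCcAa=16 bbSsCcaa=8 bbSsccAA=4 bbSsccAa=8 bbSsccaa=4 bbssCCAA=4 bbssCCAa=8 bbssCCaa=4 bbssCcAA=8 bbssCcAa=16 bbssCcaa=8 bbssccAA=4 bbssccAa=8 bbssccaa=4
B_ ss cc aa hits 4/256; gcd=4; 4÷4/256÷4 = 1/64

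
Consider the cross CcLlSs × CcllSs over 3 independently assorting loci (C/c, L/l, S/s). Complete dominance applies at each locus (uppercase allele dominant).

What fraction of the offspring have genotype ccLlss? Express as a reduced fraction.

P(ccLlss) = 1/32

CcLlSs gametes: CLS×1, CLs×1, ClS×1, Cls×1, cLS×1, cLs×1, clS×1, cls×1
CcllSs gametes: ClS×2, Cls×2, clS×2, cls×2
CcLlSs×CcllSs grid (8·8=64): CCLlSS=2 CCLlSs=4 CCLlss=2 CCllSS=2 CCllSs=4 CCllss=2 CcLlSS=4 CcLlSs=8 CcLlss=4 CcllSS=4 CcllSs=8 Ccllss=4 ccLlSS=2 ccLlSs=4 ccLlss=2 ccllSS=2 ccllSs=4 ccllss=2
ccLlss hits 2/64; gcd=2; 2÷2/64÷2 = 1/32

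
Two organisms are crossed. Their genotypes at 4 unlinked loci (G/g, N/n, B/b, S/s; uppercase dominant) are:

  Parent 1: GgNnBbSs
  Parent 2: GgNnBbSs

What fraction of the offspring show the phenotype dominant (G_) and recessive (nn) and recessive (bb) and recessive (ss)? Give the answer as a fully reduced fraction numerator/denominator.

GgNnBbSs gametes: GNBS×1, GNBs×1, GNbS×1, GNbs×1, GnBS×1, GnBs×1, GnbS×1, Gnbs×1, gNBS×1, gNBs×1, gNbS×1, gNbs×1, gnBS×1, gnBs×1, gnbS×1, gnbs×1
GgNnBbSs gametes: GNBS×1, GNBs×1, GNbS×1, GNbs×1, GnBS×1, GnBs×1, GnbS×1, Gnbs×1, gNBS×1, gNBs×1, gNbS×1, gNbs×1, gnBS×1, gnBs×1, gnbS×1, gnbs×1
GgNnBbSs×GgNnBbSs grid (16·16=256): GGNNBBSS=1 GGNNBBSs=2 GGNNBBss=1 GGNNBbSS=2 GGNNBbSs=4 GGNNBbss=2 GGNNbbSS=1 GGNNbbSs=2 GGNNbbss=1 GGNnBBSS=2 GGNnBBSs=4 GGNnBBss=2 GGNnBbSS=4 GGNnBbSs=8 GGNnBbss=4 GGNnbbSS=2 GGNnbbSs=4 GGNnbbss=2 GGnnBBSS=1 GGnnBBSs=2 GGnnBBss=1 GGnnBbSS=2 GGnnBbSs=4 GGnnBbss=2 GGnnbbSS=1 GGnnbbSs=2 GGnnbbss=1 GgNNBBSS=2 GgNNBBSs=4 GgNNBBss=2 GgNNBbSS=4 GgNNBbSs=8 GgNNBbss=4 GgNNbbSS=2 GgNNbbSs=4 GgNNbbss=2 GgNnBBSS=4 GgNnBBSs=8 GgNnBBss=4 GgNnBbSS=8 GgNnBbSs=16 GgNnBbss=8 GgNnbbSS=4 GgNnbbSs=8 GgNnbbss=4 GgnnBBSS=2 GgnnBBSs=4 GgnnBBss=2 GgnnBbSS=4 GgnnBbSs=8 GgnnBbss=4 GgnnbbSS=2 GgnnbbSs=4 Ggnnbbss=2 ggNNBBSS=1 ggNNBBSs=2 ggNNBBss=1 ggNNBbSS=2 ggNNBbSs=4 ggNNBbss=2 ggNNbbSS=1 ggNNbbSs=2 ggNNbbss=1 ggNnBBSS=2 ggNnBBSs=4 ggNnBBss=2 ggNnBbSS=4 ggNnBbSs=8 ggNnBbss=4 ggNnbbSS=2 ggNnbbSs=4 ggNnbbss=2 ggnnBBSS=1 ggnnBBSs=2 ggnnBBss=1 ggnnBbSS=2 ggnnBbSs=4 ggnnBbss=2 ggnnbbSS=1 ggnnbbSs=2 ggnnbbss=1
G_ nn bb ss hits 3/256; gcd=1; 3÷1/256÷1 = 3/256

P(G_ nn bb ss) = 3/256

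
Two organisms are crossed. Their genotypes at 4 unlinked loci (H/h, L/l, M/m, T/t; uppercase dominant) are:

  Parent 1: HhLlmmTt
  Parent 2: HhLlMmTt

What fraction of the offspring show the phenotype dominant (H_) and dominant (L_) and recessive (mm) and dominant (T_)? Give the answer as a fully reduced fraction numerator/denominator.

P(H_ L_ mm T_) = 27/128

HhLlmmTt gametes: HLmT×2, HLmt×2, HlmT×2, Hlmt×2, hLmT×2, hLmt×2, hlmT×2, hlmt×2
HhLlMmTt gametes: HLMT×1, HLMt×1, HLmT×1, HLmt×1, HlMT×1, HlMt×1, HlmT×1, Hlmt×1, hLMT×1, hLMt×1, hLmT×1, hLmt×1, hlMT×1, hlMt×1, hlmT×1, hlmt×1
HhLlmmTt×HhLlMmTt grid (16·16=256): HHLLMmTT=2 HHLLMmTt=4 HHLLMmtt=2 HHLLmmTT=2 HHLLmmTt=4 HHLLmmtt=2 HHLlMmTT=4 HHLlMmTt=8 HHLlMmtt=4 HHLlmmTT=4 HHLlmmTt=8 HHLlmmtt=4 HHllMmTT=2 HHllMmTt=4 HHllMmtt=2 HHllmmTT=2 HHllmmTt=4 HHllmmtt=2 HhLLMmTT=4 HhLLMmTt=8 HhLLMmtt=4 HhLLmmTT=4 HhLLmmTt=8 HhLLmmtt=4 HhLlMmTT=8 HhLlMmTt=16 HhLlMmtt=8 HhLlmmTT=8 HhLlmmTt=16 HhLlmmtt=8 HhllMmTT=4 HhllMmTt=8 HhllMmtt=4 HhllmmTT=4 HhllmmTt=8 Hhllmmtt=4 hhLLMmTT=2 hhLLMmTt=4 hhLLMmtt=2 hhLLmmTT=2 hhLLmmTt=4 hhLLmmtt=2 hhLlMmTT=4 hhLlMmTt=8 hhLlMmtt=4 hhLlmmTT=4 hhLlmmTt=8 hhLlmmtt=4 hhllMmTT=2 hhllMmTt=4 hhllMmtt=2 hhllmmTT=2 hhllmmTt=4 hhllmmtt=2
H_ L_ mm T_ hits 54/256; gcd=2; 54÷2/256÷2 = 27/128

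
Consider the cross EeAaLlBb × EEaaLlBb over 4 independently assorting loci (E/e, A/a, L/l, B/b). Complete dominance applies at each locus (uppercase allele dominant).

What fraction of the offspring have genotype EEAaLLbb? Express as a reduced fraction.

P(EEAaLLbb) = 1/64

EeAaLlBb gametes: EALB×1, EALb×1, EAlB×1, EAlb×1, EaLB×1, EaLb×1, EalB×1, Ealb×1, eALB×1, eALb×1, eAlB×1, eAlb×1, eaLB×1, eaLb×1, ealB×1, ealb×1
EEaaLlBb gametes: EaLB×4, EaLb×4, EalB×4, Ealb×4
EeAaLlBb×EEaaLlBb grid (16·16=256): EEAaLLBB=4 EEAaLLBb=8 EEAaLLbb=4 EEAaLlBB=8 EEAaLlBb=16 EEAaLlbb=8 EEAallBB=4 EEAallBb=8 EEAallbb=4 EEaaLLBB=4 EEaaLLBb=8 EEaaLLbb=4 EEaaLlBB=8 EEaaLlBb=16 EEaaLlbb=8 EEaallBB=4 EEaallBb=8 EEaallbb=4 EeAaLLBB=4 EeAaLLBb=8 EeAaLLbb=4 EeAaLlBB=8 EeAaLlBb=16 EeAaLlbb=8 EeAallBB=4 EeAallBb=8 EeAallbb=4 EeaaLLBB=4 EeaaLLBb=8 EeaaLLbb=4 EeaaLlBB=8 EeaaLlBb=16 EeaaLlbb=8 EeaallBB=4 EeaallBb=8 Eeaallbb=4
EEAaLLbb hits 4/256; gcd=4; 4÷4/256÷4 = 1/64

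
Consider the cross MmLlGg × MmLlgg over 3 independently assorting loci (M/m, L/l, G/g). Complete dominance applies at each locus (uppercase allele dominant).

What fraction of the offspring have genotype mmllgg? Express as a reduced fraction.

P(mmllgg) = 1/32

MmLlGg gametes: MLG×1, MLg×1, MlG×1, Mlg×1, mLG×1, mLg×1, mlG×1, mlg×1
MmLlgg gametes: MLg×2, Mlg×2, mLg×2, mlg×2
MmLlGg×MmLlgg grid (8·8=64): MMLLGg=2 MMLLgg=2 MMLlGg=4 MMLlgg=4 MMllGg=2 MMllgg=2 MmLLGg=4 MmLLgg=4 MmLlGg=8 MmLlgg=8 MmllGg=4 Mmllgg=4 mmLLGg=2 mmLLgg=2 mmLlGg=4 mmLlgg=4 mmllGg=2 mmllgg=2
mmllgg hits 2/64; gcd=2; 2÷2/64÷2 = 1/32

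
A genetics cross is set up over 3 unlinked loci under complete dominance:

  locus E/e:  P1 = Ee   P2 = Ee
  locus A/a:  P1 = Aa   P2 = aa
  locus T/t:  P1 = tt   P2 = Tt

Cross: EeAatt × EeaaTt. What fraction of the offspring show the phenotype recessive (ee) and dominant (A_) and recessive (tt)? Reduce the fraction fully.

EeAatt gametes: EAt×2, Eat×2, eAt×2, eat×2
EeaaTt gametes: EaT×2, Eat×2, eaT×2, eat×2
EeAatt×EeaaTt grid (8·8=64): EEAaTt=4 EEAatt=4 EEaaTt=4 EEaatt=4 EeAaTt=8 EeAatt=8 EeaaTt=8 Eeaatt=8 eeAaTt=4 eeAatt=4 eeaaTt=4 eeaatt=4
ee A_ tt hits 4/64; gcd=4; 4÷4/64÷4 = 1/16

P(ee A_ tt) = 1/16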